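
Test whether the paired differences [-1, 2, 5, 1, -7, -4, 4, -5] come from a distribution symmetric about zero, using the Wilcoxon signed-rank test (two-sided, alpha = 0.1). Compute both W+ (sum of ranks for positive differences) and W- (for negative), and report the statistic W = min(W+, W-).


Step 1: Drop any zero differences (none here) and take |d_i|.
|d| = [1, 2, 5, 1, 7, 4, 4, 5]
Step 2: Midrank |d_i| (ties get averaged ranks).
ranks: |1|->1.5, |2|->3, |5|->6.5, |1|->1.5, |7|->8, |4|->4.5, |4|->4.5, |5|->6.5
Step 3: Attach original signs; sum ranks with positive sign and with negative sign.
W+ = 3 + 6.5 + 1.5 + 4.5 = 15.5
W- = 1.5 + 8 + 4.5 + 6.5 = 20.5
(Check: W+ + W- = 36 should equal n(n+1)/2 = 36.)
Step 4: Test statistic W = min(W+, W-) = 15.5.
Step 5: Ties in |d|, so use the tie-corrected normal approximation.
        E[W] = n(n+1)/4 = 8*9/4 = 18.
        Tie groups: |d|=1 (t=2), |d|=4 (t=2), |d|=5 (t=2); sum(t^3 - t) = 18.
        Var[W] = n(n+1)(2n+1)/24 - sum(t^3-t)/48 = 1224/24 - 18/48 = 50.625.
        z = (W - E[W]) / sqrt(Var[W]) = (15.5 - 18) / 7.1151 = -0.3514.
        Two-sided p = 2*Phi(z) = 0.725315.
Step 6: alpha = 0.1. fail to reject H0.

W+ = 15.5, W- = 20.5, W = min = 15.5, p = 0.725315, fail to reject H0.


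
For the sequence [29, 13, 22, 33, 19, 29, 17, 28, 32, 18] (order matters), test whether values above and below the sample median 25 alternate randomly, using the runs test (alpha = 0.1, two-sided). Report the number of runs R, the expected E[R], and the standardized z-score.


Step 1: Compute median = 25; label A = above, B = below.
Labels in order: ABBABABAAB  (n_A = 5, n_B = 5)
Step 2: Count runs R = 8.
Step 3: Under H0 (random ordering), E[R] = 2*n_A*n_B/(n_A+n_B) + 1 = 2*5*5/10 + 1 = 6.0000.
        Var[R] = 2*n_A*n_B*(2*n_A*n_B - n_A - n_B) / ((n_A+n_B)^2 * (n_A+n_B-1)) = 2000/900 = 2.2222.
        SD[R] = 1.4907.
Step 4: Continuity-corrected z = (R - 0.5 - E[R]) / SD[R] = (8 - 0.5 - 6.0000) / 1.4907 = 1.0062.
Step 5: Two-sided p-value via normal approximation = 2*(1 - Phi(|z|)) = 0.314305.
Step 6: alpha = 0.1. fail to reject H0.

R = 8, z = 1.0062, p = 0.314305, fail to reject H0.


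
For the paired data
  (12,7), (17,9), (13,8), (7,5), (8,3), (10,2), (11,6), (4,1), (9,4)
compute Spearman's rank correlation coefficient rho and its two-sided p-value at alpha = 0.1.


Step 1: Rank x and y separately (midranks; no ties here).
rank(x): 12->7, 17->9, 13->8, 7->2, 8->3, 10->5, 11->6, 4->1, 9->4
rank(y): 7->7, 9->9, 8->8, 5->5, 3->3, 2->2, 6->6, 1->1, 4->4
Step 2: d_i = R_x(i) - R_y(i); compute d_i^2.
  (7-7)^2=0, (9-9)^2=0, (8-8)^2=0, (2-5)^2=9, (3-3)^2=0, (5-2)^2=9, (6-6)^2=0, (1-1)^2=0, (4-4)^2=0
sum(d^2) = 18.
Step 3: rho = 1 - 6*18 / (9*(9^2 - 1)) = 1 - 108/720 = 0.850000.
Step 4: Under H0, t = rho * sqrt((n-2)/(1-rho^2)) = 4.2691 ~ t(7).
Step 5: Two-sided p-value from the t-distribution with 7 df = 0.003705.
Step 6: alpha = 0.1. reject H0.

rho = 0.8500, p = 0.003705, reject H0 at alpha = 0.1.


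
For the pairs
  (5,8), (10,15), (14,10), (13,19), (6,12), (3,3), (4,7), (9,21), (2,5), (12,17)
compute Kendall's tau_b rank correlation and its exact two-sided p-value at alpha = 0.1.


Step 1: Enumerate the 45 unordered pairs (i,j) with i<j and classify each by sign(x_j-x_i) * sign(y_j-y_i).
  (1,2):dx=+5,dy=+7->C; (1,3):dx=+9,dy=+2->C; (1,4):dx=+8,dy=+11->C; (1,5):dx=+1,dy=+4->C
  (1,6):dx=-2,dy=-5->C; (1,7):dx=-1,dy=-1->C; (1,8):dx=+4,dy=+13->C; (1,9):dx=-3,dy=-3->C
  (1,10):dx=+7,dy=+9->C; (2,3):dx=+4,dy=-5->D; (2,4):dx=+3,dy=+4->C; (2,5):dx=-4,dy=-3->C
  (2,6):dx=-7,dy=-12->C; (2,7):dx=-6,dy=-8->C; (2,8):dx=-1,dy=+6->D; (2,9):dx=-8,dy=-10->C
  (2,10):dx=+2,dy=+2->C; (3,4):dx=-1,dy=+9->D; (3,5):dx=-8,dy=+2->D; (3,6):dx=-11,dy=-7->C
  (3,7):dx=-10,dy=-3->C; (3,8):dx=-5,dy=+11->D; (3,9):dx=-12,dy=-5->C; (3,10):dx=-2,dy=+7->D
  (4,5):dx=-7,dy=-7->C; (4,6):dx=-10,dy=-16->C; (4,7):dx=-9,dy=-12->C; (4,8):dx=-4,dy=+2->D
  (4,9):dx=-11,dy=-14->C; (4,10):dx=-1,dy=-2->C; (5,6):dx=-3,dy=-9->C; (5,7):dx=-2,dy=-5->C
  (5,8):dx=+3,dy=+9->C; (5,9):dx=-4,dy=-7->C; (5,10):dx=+6,dy=+5->C; (6,7):dx=+1,dy=+4->C
  (6,8):dx=+6,dy=+18->C; (6,9):dx=-1,dy=+2->D; (6,10):dx=+9,dy=+14->C; (7,8):dx=+5,dy=+14->C
  (7,9):dx=-2,dy=-2->C; (7,10):dx=+8,dy=+10->C; (8,9):dx=-7,dy=-16->C; (8,10):dx=+3,dy=-4->D
  (9,10):dx=+10,dy=+12->C
Step 2: C = 36, D = 9, total pairs = 45.
Step 3: tau = (C - D)/(n(n-1)/2) = (36 - 9)/45 = 0.600000.
Step 4: Exact two-sided p-value (enumerate n! = 3628800 permutations of y under H0): p = 0.016666.
Step 5: alpha = 0.1. reject H0.

tau_b = 0.6000 (C=36, D=9), p = 0.016666, reject H0.


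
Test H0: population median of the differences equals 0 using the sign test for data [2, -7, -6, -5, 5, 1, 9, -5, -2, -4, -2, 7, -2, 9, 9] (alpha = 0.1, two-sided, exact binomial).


Step 1: Discard zero differences. Original n = 15; n_eff = number of nonzero differences = 15.
Nonzero differences (with sign): +2, -7, -6, -5, +5, +1, +9, -5, -2, -4, -2, +7, -2, +9, +9
Step 2: Count signs: positive = 7, negative = 8.
Step 3: Under H0: P(positive) = 0.5, so the number of positives S ~ Bin(15, 0.5).
Step 4: Two-sided exact p-value = sum of Bin(15,0.5) probabilities at or below the observed probability = 1.000000.
Step 5: alpha = 0.1. fail to reject H0.

n_eff = 15, pos = 7, neg = 8, p = 1.000000, fail to reject H0.


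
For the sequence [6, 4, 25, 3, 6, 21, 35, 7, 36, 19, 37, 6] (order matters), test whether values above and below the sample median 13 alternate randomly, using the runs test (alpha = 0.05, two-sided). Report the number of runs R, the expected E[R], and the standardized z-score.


Step 1: Compute median = 13; label A = above, B = below.
Labels in order: BBABBAABAAAB  (n_A = 6, n_B = 6)
Step 2: Count runs R = 7.
Step 3: Under H0 (random ordering), E[R] = 2*n_A*n_B/(n_A+n_B) + 1 = 2*6*6/12 + 1 = 7.0000.
        Var[R] = 2*n_A*n_B*(2*n_A*n_B - n_A - n_B) / ((n_A+n_B)^2 * (n_A+n_B-1)) = 4320/1584 = 2.7273.
        SD[R] = 1.6514.
Step 4: R = E[R], so z = 0 with no continuity correction.
Step 5: Two-sided p-value via normal approximation = 2*(1 - Phi(|z|)) = 1.000000.
Step 6: alpha = 0.05. fail to reject H0.

R = 7, z = 0.0000, p = 1.000000, fail to reject H0.


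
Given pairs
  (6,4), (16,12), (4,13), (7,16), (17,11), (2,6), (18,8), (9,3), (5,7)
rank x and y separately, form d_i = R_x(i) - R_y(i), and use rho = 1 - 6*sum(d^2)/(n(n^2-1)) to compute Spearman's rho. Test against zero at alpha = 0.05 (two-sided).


Step 1: Rank x and y separately (midranks; no ties here).
rank(x): 6->4, 16->7, 4->2, 7->5, 17->8, 2->1, 18->9, 9->6, 5->3
rank(y): 4->2, 12->7, 13->8, 16->9, 11->6, 6->3, 8->5, 3->1, 7->4
Step 2: d_i = R_x(i) - R_y(i); compute d_i^2.
  (4-2)^2=4, (7-7)^2=0, (2-8)^2=36, (5-9)^2=16, (8-6)^2=4, (1-3)^2=4, (9-5)^2=16, (6-1)^2=25, (3-4)^2=1
sum(d^2) = 106.
Step 3: rho = 1 - 6*106 / (9*(9^2 - 1)) = 1 - 636/720 = 0.116667.
Step 4: Under H0, t = rho * sqrt((n-2)/(1-rho^2)) = 0.3108 ~ t(7).
Step 5: Two-sided p-value from the t-distribution with 7 df = 0.765008.
Step 6: alpha = 0.05. fail to reject H0.

rho = 0.1167, p = 0.765008, fail to reject H0 at alpha = 0.05.


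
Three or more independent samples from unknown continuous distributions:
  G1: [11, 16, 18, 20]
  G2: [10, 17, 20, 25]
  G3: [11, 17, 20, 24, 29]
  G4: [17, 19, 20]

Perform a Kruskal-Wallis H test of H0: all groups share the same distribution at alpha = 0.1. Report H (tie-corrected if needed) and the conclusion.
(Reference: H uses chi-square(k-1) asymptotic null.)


Step 1: Combine all N = 16 observations and assign midranks.
sorted (value, group, rank): (10,G2,1), (11,G1,2.5), (11,G3,2.5), (16,G1,4), (17,G2,6), (17,G3,6), (17,G4,6), (18,G1,8), (19,G4,9), (20,G1,11.5), (20,G2,11.5), (20,G3,11.5), (20,G4,11.5), (24,G3,14), (25,G2,15), (29,G3,16)
Step 2: Sum ranks within each group.
R_1 = 26 (n_1 = 4)
R_2 = 33.5 (n_2 = 4)
R_3 = 50 (n_3 = 5)
R_4 = 26.5 (n_4 = 3)
Step 3: H = 12/(N(N+1)) * sum(R_i^2/n_i) - 3(N+1)
     = 12/(16*17) * (26^2/4 + 33.5^2/4 + 50^2/5 + 26.5^2/3) - 3*17
     = 0.044118 * 1183.65 - 51
     = 1.219669.
Step 4: Ties present; correction factor C = 1 - 90/(16^3 - 16) = 0.977941. Corrected H = 1.219669 / 0.977941 = 1.247180.
Step 5: Under H0, H ~ chi^2(3); p-value = 0.741712.
Step 6: alpha = 0.1. fail to reject H0.

H = 1.2472, df = 3, p = 0.741712, fail to reject H0.


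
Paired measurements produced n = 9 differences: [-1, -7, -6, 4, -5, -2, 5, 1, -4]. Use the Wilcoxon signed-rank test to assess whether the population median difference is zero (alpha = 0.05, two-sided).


Step 1: Drop any zero differences (none here) and take |d_i|.
|d| = [1, 7, 6, 4, 5, 2, 5, 1, 4]
Step 2: Midrank |d_i| (ties get averaged ranks).
ranks: |1|->1.5, |7|->9, |6|->8, |4|->4.5, |5|->6.5, |2|->3, |5|->6.5, |1|->1.5, |4|->4.5
Step 3: Attach original signs; sum ranks with positive sign and with negative sign.
W+ = 4.5 + 6.5 + 1.5 = 12.5
W- = 1.5 + 9 + 8 + 6.5 + 3 + 4.5 = 32.5
(Check: W+ + W- = 45 should equal n(n+1)/2 = 45.)
Step 4: Test statistic W = min(W+, W-) = 12.5.
Step 5: Ties in |d|, so use the tie-corrected normal approximation.
        E[W] = n(n+1)/4 = 9*10/4 = 22.5.
        Tie groups: |d|=1 (t=2), |d|=4 (t=2), |d|=5 (t=2); sum(t^3 - t) = 18.
        Var[W] = n(n+1)(2n+1)/24 - sum(t^3-t)/48 = 1710/24 - 18/48 = 70.875.
        z = (W - E[W]) / sqrt(Var[W]) = (12.5 - 22.5) / 8.4187 = -1.1878.
        Two-sided p = 2*Phi(z) = 0.234901.
Step 6: alpha = 0.05. fail to reject H0.

W+ = 12.5, W- = 32.5, W = min = 12.5, p = 0.234901, fail to reject H0.


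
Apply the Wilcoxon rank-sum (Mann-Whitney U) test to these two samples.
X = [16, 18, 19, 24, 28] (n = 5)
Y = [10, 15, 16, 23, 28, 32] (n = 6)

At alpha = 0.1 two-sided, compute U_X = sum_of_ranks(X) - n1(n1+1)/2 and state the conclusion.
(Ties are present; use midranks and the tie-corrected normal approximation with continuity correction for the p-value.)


Step 1: Combine and sort all 11 observations; assign midranks.
sorted (value, group): (10,Y), (15,Y), (16,X), (16,Y), (18,X), (19,X), (23,Y), (24,X), (28,X), (28,Y), (32,Y)
ranks: 10->1, 15->2, 16->3.5, 16->3.5, 18->5, 19->6, 23->7, 24->8, 28->9.5, 28->9.5, 32->11
Step 2: Rank sum for X: R1 = 3.5 + 5 + 6 + 8 + 9.5 = 32.
Step 3: U_X = R1 - n1(n1+1)/2 = 32 - 5*6/2 = 32 - 15 = 17.
       U_Y = n1*n2 - U_X = 30 - 17 = 13.
Step 4: Ties are present, so use the tie-corrected normal approximation (with continuity correction) for the p-value.
Step 5: p-value = 0.783228; compare to alpha = 0.1. fail to reject H0.

U_X = 17, p = 0.783228, fail to reject H0 at alpha = 0.1.


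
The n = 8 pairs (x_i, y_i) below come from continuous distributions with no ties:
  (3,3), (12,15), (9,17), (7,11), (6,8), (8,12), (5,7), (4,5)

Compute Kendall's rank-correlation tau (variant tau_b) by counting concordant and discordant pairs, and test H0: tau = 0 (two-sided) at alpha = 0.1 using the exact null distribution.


Step 1: Enumerate the 28 unordered pairs (i,j) with i<j and classify each by sign(x_j-x_i) * sign(y_j-y_i).
  (1,2):dx=+9,dy=+12->C; (1,3):dx=+6,dy=+14->C; (1,4):dx=+4,dy=+8->C; (1,5):dx=+3,dy=+5->C
  (1,6):dx=+5,dy=+9->C; (1,7):dx=+2,dy=+4->C; (1,8):dx=+1,dy=+2->C; (2,3):dx=-3,dy=+2->D
  (2,4):dx=-5,dy=-4->C; (2,5):dx=-6,dy=-7->C; (2,6):dx=-4,dy=-3->C; (2,7):dx=-7,dy=-8->C
  (2,8):dx=-8,dy=-10->C; (3,4):dx=-2,dy=-6->C; (3,5):dx=-3,dy=-9->C; (3,6):dx=-1,dy=-5->C
  (3,7):dx=-4,dy=-10->C; (3,8):dx=-5,dy=-12->C; (4,5):dx=-1,dy=-3->C; (4,6):dx=+1,dy=+1->C
  (4,7):dx=-2,dy=-4->C; (4,8):dx=-3,dy=-6->C; (5,6):dx=+2,dy=+4->C; (5,7):dx=-1,dy=-1->C
  (5,8):dx=-2,dy=-3->C; (6,7):dx=-3,dy=-5->C; (6,8):dx=-4,dy=-7->C; (7,8):dx=-1,dy=-2->C
Step 2: C = 27, D = 1, total pairs = 28.
Step 3: tau = (C - D)/(n(n-1)/2) = (27 - 1)/28 = 0.928571.
Step 4: Exact two-sided p-value (enumerate n! = 40320 permutations of y under H0): p = 0.000397.
Step 5: alpha = 0.1. reject H0.

tau_b = 0.9286 (C=27, D=1), p = 0.000397, reject H0.


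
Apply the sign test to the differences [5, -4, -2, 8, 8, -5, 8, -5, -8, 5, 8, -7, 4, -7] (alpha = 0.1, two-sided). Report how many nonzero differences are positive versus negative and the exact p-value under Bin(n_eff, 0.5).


Step 1: Discard zero differences. Original n = 14; n_eff = number of nonzero differences = 14.
Nonzero differences (with sign): +5, -4, -2, +8, +8, -5, +8, -5, -8, +5, +8, -7, +4, -7
Step 2: Count signs: positive = 7, negative = 7.
Step 3: Under H0: P(positive) = 0.5, so the number of positives S ~ Bin(14, 0.5).
Step 4: Two-sided exact p-value = sum of Bin(14,0.5) probabilities at or below the observed probability = 1.000000.
Step 5: alpha = 0.1. fail to reject H0.

n_eff = 14, pos = 7, neg = 7, p = 1.000000, fail to reject H0.


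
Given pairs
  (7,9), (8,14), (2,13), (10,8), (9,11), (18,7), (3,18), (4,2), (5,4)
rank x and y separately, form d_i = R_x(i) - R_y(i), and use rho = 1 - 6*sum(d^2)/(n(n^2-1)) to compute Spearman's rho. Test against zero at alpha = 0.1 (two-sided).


Step 1: Rank x and y separately (midranks; no ties here).
rank(x): 7->5, 8->6, 2->1, 10->8, 9->7, 18->9, 3->2, 4->3, 5->4
rank(y): 9->5, 14->8, 13->7, 8->4, 11->6, 7->3, 18->9, 2->1, 4->2
Step 2: d_i = R_x(i) - R_y(i); compute d_i^2.
  (5-5)^2=0, (6-8)^2=4, (1-7)^2=36, (8-4)^2=16, (7-6)^2=1, (9-3)^2=36, (2-9)^2=49, (3-1)^2=4, (4-2)^2=4
sum(d^2) = 150.
Step 3: rho = 1 - 6*150 / (9*(9^2 - 1)) = 1 - 900/720 = -0.250000.
Step 4: Under H0, t = rho * sqrt((n-2)/(1-rho^2)) = -0.6831 ~ t(7).
Step 5: Two-sided p-value from the t-distribution with 7 df = 0.516490.
Step 6: alpha = 0.1. fail to reject H0.

rho = -0.2500, p = 0.516490, fail to reject H0 at alpha = 0.1.


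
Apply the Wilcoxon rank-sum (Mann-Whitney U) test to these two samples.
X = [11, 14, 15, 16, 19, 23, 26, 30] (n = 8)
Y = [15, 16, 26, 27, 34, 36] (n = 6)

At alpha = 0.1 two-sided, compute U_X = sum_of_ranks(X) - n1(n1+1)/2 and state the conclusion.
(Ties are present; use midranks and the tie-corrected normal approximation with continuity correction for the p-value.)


Step 1: Combine and sort all 14 observations; assign midranks.
sorted (value, group): (11,X), (14,X), (15,X), (15,Y), (16,X), (16,Y), (19,X), (23,X), (26,X), (26,Y), (27,Y), (30,X), (34,Y), (36,Y)
ranks: 11->1, 14->2, 15->3.5, 15->3.5, 16->5.5, 16->5.5, 19->7, 23->8, 26->9.5, 26->9.5, 27->11, 30->12, 34->13, 36->14
Step 2: Rank sum for X: R1 = 1 + 2 + 3.5 + 5.5 + 7 + 8 + 9.5 + 12 = 48.5.
Step 3: U_X = R1 - n1(n1+1)/2 = 48.5 - 8*9/2 = 48.5 - 36 = 12.5.
       U_Y = n1*n2 - U_X = 48 - 12.5 = 35.5.
Step 4: Ties are present, so use the tie-corrected normal approximation (with continuity correction) for the p-value.
Step 5: p-value = 0.154215; compare to alpha = 0.1. fail to reject H0.

U_X = 12.5, p = 0.154215, fail to reject H0 at alpha = 0.1.


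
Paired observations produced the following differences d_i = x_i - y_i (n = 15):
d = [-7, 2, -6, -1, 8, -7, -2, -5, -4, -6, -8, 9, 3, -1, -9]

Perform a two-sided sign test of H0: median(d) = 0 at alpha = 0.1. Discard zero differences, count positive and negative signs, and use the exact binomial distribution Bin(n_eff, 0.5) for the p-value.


Step 1: Discard zero differences. Original n = 15; n_eff = number of nonzero differences = 15.
Nonzero differences (with sign): -7, +2, -6, -1, +8, -7, -2, -5, -4, -6, -8, +9, +3, -1, -9
Step 2: Count signs: positive = 4, negative = 11.
Step 3: Under H0: P(positive) = 0.5, so the number of positives S ~ Bin(15, 0.5).
Step 4: Two-sided exact p-value = sum of Bin(15,0.5) probabilities at or below the observed probability = 0.118469.
Step 5: alpha = 0.1. fail to reject H0.

n_eff = 15, pos = 4, neg = 11, p = 0.118469, fail to reject H0.


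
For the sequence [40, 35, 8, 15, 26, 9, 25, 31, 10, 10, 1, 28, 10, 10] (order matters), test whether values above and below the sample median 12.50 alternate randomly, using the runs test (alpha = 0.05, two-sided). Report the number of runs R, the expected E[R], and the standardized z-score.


Step 1: Compute median = 12.50; label A = above, B = below.
Labels in order: AABAABAABBBABB  (n_A = 7, n_B = 7)
Step 2: Count runs R = 8.
Step 3: Under H0 (random ordering), E[R] = 2*n_A*n_B/(n_A+n_B) + 1 = 2*7*7/14 + 1 = 8.0000.
        Var[R] = 2*n_A*n_B*(2*n_A*n_B - n_A - n_B) / ((n_A+n_B)^2 * (n_A+n_B-1)) = 8232/2548 = 3.2308.
        SD[R] = 1.7974.
Step 4: R = E[R], so z = 0 with no continuity correction.
Step 5: Two-sided p-value via normal approximation = 2*(1 - Phi(|z|)) = 1.000000.
Step 6: alpha = 0.05. fail to reject H0.

R = 8, z = 0.0000, p = 1.000000, fail to reject H0.


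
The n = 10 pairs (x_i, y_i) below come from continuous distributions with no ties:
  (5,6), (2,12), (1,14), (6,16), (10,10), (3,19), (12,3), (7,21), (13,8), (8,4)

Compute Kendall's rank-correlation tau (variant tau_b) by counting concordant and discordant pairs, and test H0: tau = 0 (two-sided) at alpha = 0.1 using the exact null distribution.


Step 1: Enumerate the 45 unordered pairs (i,j) with i<j and classify each by sign(x_j-x_i) * sign(y_j-y_i).
  (1,2):dx=-3,dy=+6->D; (1,3):dx=-4,dy=+8->D; (1,4):dx=+1,dy=+10->C; (1,5):dx=+5,dy=+4->C
  (1,6):dx=-2,dy=+13->D; (1,7):dx=+7,dy=-3->D; (1,8):dx=+2,dy=+15->C; (1,9):dx=+8,dy=+2->C
  (1,10):dx=+3,dy=-2->D; (2,3):dx=-1,dy=+2->D; (2,4):dx=+4,dy=+4->C; (2,5):dx=+8,dy=-2->D
  (2,6):dx=+1,dy=+7->C; (2,7):dx=+10,dy=-9->D; (2,8):dx=+5,dy=+9->C; (2,9):dx=+11,dy=-4->D
  (2,10):dx=+6,dy=-8->D; (3,4):dx=+5,dy=+2->C; (3,5):dx=+9,dy=-4->D; (3,6):dx=+2,dy=+5->C
  (3,7):dx=+11,dy=-11->D; (3,8):dx=+6,dy=+7->C; (3,9):dx=+12,dy=-6->D; (3,10):dx=+7,dy=-10->D
  (4,5):dx=+4,dy=-6->D; (4,6):dx=-3,dy=+3->D; (4,7):dx=+6,dy=-13->D; (4,8):dx=+1,dy=+5->C
  (4,9):dx=+7,dy=-8->D; (4,10):dx=+2,dy=-12->D; (5,6):dx=-7,dy=+9->D; (5,7):dx=+2,dy=-7->D
  (5,8):dx=-3,dy=+11->D; (5,9):dx=+3,dy=-2->D; (5,10):dx=-2,dy=-6->C; (6,7):dx=+9,dy=-16->D
  (6,8):dx=+4,dy=+2->C; (6,9):dx=+10,dy=-11->D; (6,10):dx=+5,dy=-15->D; (7,8):dx=-5,dy=+18->D
  (7,9):dx=+1,dy=+5->C; (7,10):dx=-4,dy=+1->D; (8,9):dx=+6,dy=-13->D; (8,10):dx=+1,dy=-17->D
  (9,10):dx=-5,dy=-4->C
Step 2: C = 15, D = 30, total pairs = 45.
Step 3: tau = (C - D)/(n(n-1)/2) = (15 - 30)/45 = -0.333333.
Step 4: Exact two-sided p-value (enumerate n! = 3628800 permutations of y under H0): p = 0.216373.
Step 5: alpha = 0.1. fail to reject H0.

tau_b = -0.3333 (C=15, D=30), p = 0.216373, fail to reject H0.


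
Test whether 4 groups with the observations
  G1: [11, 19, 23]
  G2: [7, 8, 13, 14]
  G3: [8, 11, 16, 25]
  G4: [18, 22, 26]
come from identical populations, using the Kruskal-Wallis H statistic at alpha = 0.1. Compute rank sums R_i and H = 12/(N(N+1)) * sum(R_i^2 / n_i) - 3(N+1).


Step 1: Combine all N = 14 observations and assign midranks.
sorted (value, group, rank): (7,G2,1), (8,G2,2.5), (8,G3,2.5), (11,G1,4.5), (11,G3,4.5), (13,G2,6), (14,G2,7), (16,G3,8), (18,G4,9), (19,G1,10), (22,G4,11), (23,G1,12), (25,G3,13), (26,G4,14)
Step 2: Sum ranks within each group.
R_1 = 26.5 (n_1 = 3)
R_2 = 16.5 (n_2 = 4)
R_3 = 28 (n_3 = 4)
R_4 = 34 (n_4 = 3)
Step 3: H = 12/(N(N+1)) * sum(R_i^2/n_i) - 3(N+1)
     = 12/(14*15) * (26.5^2/3 + 16.5^2/4 + 28^2/4 + 34^2/3) - 3*15
     = 0.057143 * 883.479 - 45
     = 5.484524.
Step 4: Ties present; correction factor C = 1 - 12/(14^3 - 14) = 0.995604. Corrected H = 5.484524 / 0.995604 = 5.508738.
Step 5: Under H0, H ~ chi^2(3); p-value = 0.138117.
Step 6: alpha = 0.1. fail to reject H0.

H = 5.5087, df = 3, p = 0.138117, fail to reject H0.


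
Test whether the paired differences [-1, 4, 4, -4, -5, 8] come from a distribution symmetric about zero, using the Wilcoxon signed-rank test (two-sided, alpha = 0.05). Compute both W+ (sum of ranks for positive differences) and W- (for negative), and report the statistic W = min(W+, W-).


Step 1: Drop any zero differences (none here) and take |d_i|.
|d| = [1, 4, 4, 4, 5, 8]
Step 2: Midrank |d_i| (ties get averaged ranks).
ranks: |1|->1, |4|->3, |4|->3, |4|->3, |5|->5, |8|->6
Step 3: Attach original signs; sum ranks with positive sign and with negative sign.
W+ = 3 + 3 + 6 = 12
W- = 1 + 3 + 5 = 9
(Check: W+ + W- = 21 should equal n(n+1)/2 = 21.)
Step 4: Test statistic W = min(W+, W-) = 9.
Step 5: Ties in |d|, so use the tie-corrected normal approximation.
        E[W] = n(n+1)/4 = 6*7/4 = 10.5.
        Tie groups: |d|=4 (t=3); sum(t^3 - t) = 24.
        Var[W] = n(n+1)(2n+1)/24 - sum(t^3-t)/48 = 546/24 - 24/48 = 22.25.
        z = (W - E[W]) / sqrt(Var[W]) = (9 - 10.5) / 4.7170 = -0.3180.
        Two-sided p = 2*Phi(z) = 0.750485.
Step 6: alpha = 0.05. fail to reject H0.

W+ = 12, W- = 9, W = min = 9, p = 0.750485, fail to reject H0.


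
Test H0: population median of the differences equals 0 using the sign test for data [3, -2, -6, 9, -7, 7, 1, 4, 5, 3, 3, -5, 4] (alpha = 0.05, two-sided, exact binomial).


Step 1: Discard zero differences. Original n = 13; n_eff = number of nonzero differences = 13.
Nonzero differences (with sign): +3, -2, -6, +9, -7, +7, +1, +4, +5, +3, +3, -5, +4
Step 2: Count signs: positive = 9, negative = 4.
Step 3: Under H0: P(positive) = 0.5, so the number of positives S ~ Bin(13, 0.5).
Step 4: Two-sided exact p-value = sum of Bin(13,0.5) probabilities at or below the observed probability = 0.266846.
Step 5: alpha = 0.05. fail to reject H0.

n_eff = 13, pos = 9, neg = 4, p = 0.266846, fail to reject H0.


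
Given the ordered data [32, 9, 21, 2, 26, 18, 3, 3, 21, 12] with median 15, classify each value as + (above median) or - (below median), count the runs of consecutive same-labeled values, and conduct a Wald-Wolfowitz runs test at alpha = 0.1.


Step 1: Compute median = 15; label A = above, B = below.
Labels in order: ABABAABBAB  (n_A = 5, n_B = 5)
Step 2: Count runs R = 8.
Step 3: Under H0 (random ordering), E[R] = 2*n_A*n_B/(n_A+n_B) + 1 = 2*5*5/10 + 1 = 6.0000.
        Var[R] = 2*n_A*n_B*(2*n_A*n_B - n_A - n_B) / ((n_A+n_B)^2 * (n_A+n_B-1)) = 2000/900 = 2.2222.
        SD[R] = 1.4907.
Step 4: Continuity-corrected z = (R - 0.5 - E[R]) / SD[R] = (8 - 0.5 - 6.0000) / 1.4907 = 1.0062.
Step 5: Two-sided p-value via normal approximation = 2*(1 - Phi(|z|)) = 0.314305.
Step 6: alpha = 0.1. fail to reject H0.

R = 8, z = 1.0062, p = 0.314305, fail to reject H0.


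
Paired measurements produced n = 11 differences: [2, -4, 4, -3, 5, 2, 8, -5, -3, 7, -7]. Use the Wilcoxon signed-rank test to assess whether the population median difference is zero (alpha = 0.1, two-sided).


Step 1: Drop any zero differences (none here) and take |d_i|.
|d| = [2, 4, 4, 3, 5, 2, 8, 5, 3, 7, 7]
Step 2: Midrank |d_i| (ties get averaged ranks).
ranks: |2|->1.5, |4|->5.5, |4|->5.5, |3|->3.5, |5|->7.5, |2|->1.5, |8|->11, |5|->7.5, |3|->3.5, |7|->9.5, |7|->9.5
Step 3: Attach original signs; sum ranks with positive sign and with negative sign.
W+ = 1.5 + 5.5 + 7.5 + 1.5 + 11 + 9.5 = 36.5
W- = 5.5 + 3.5 + 7.5 + 3.5 + 9.5 = 29.5
(Check: W+ + W- = 66 should equal n(n+1)/2 = 66.)
Step 4: Test statistic W = min(W+, W-) = 29.5.
Step 5: Ties in |d|, so use the tie-corrected normal approximation.
        E[W] = n(n+1)/4 = 11*12/4 = 33.
        Tie groups: |d|=2 (t=2), |d|=3 (t=2), |d|=4 (t=2), |d|=5 (t=2), |d|=7 (t=2); sum(t^3 - t) = 30.
        Var[W] = n(n+1)(2n+1)/24 - sum(t^3-t)/48 = 3036/24 - 30/48 = 125.875.
        z = (W - E[W]) / sqrt(Var[W]) = (29.5 - 33) / 11.2194 = -0.3120.
        Two-sided p = 2*Phi(z) = 0.755071.
Step 6: alpha = 0.1. fail to reject H0.

W+ = 36.5, W- = 29.5, W = min = 29.5, p = 0.755071, fail to reject H0.


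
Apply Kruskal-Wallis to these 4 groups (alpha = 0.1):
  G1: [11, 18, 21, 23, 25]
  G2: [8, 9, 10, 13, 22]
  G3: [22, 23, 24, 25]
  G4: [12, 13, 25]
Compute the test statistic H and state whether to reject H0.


Step 1: Combine all N = 17 observations and assign midranks.
sorted (value, group, rank): (8,G2,1), (9,G2,2), (10,G2,3), (11,G1,4), (12,G4,5), (13,G2,6.5), (13,G4,6.5), (18,G1,8), (21,G1,9), (22,G2,10.5), (22,G3,10.5), (23,G1,12.5), (23,G3,12.5), (24,G3,14), (25,G1,16), (25,G3,16), (25,G4,16)
Step 2: Sum ranks within each group.
R_1 = 49.5 (n_1 = 5)
R_2 = 23 (n_2 = 5)
R_3 = 53 (n_3 = 4)
R_4 = 27.5 (n_4 = 3)
Step 3: H = 12/(N(N+1)) * sum(R_i^2/n_i) - 3(N+1)
     = 12/(17*18) * (49.5^2/5 + 23^2/5 + 53^2/4 + 27.5^2/3) - 3*18
     = 0.039216 * 1550.18 - 54
     = 6.791503.
Step 4: Ties present; correction factor C = 1 - 42/(17^3 - 17) = 0.991422. Corrected H = 6.791503 / 0.991422 = 6.850268.
Step 5: Under H0, H ~ chi^2(3); p-value = 0.076827.
Step 6: alpha = 0.1. reject H0.

H = 6.8503, df = 3, p = 0.076827, reject H0.


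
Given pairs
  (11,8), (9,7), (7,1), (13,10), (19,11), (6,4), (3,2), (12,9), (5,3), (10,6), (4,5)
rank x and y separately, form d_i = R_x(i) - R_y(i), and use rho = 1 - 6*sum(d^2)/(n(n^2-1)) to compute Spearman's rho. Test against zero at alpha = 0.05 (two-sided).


Step 1: Rank x and y separately (midranks; no ties here).
rank(x): 11->8, 9->6, 7->5, 13->10, 19->11, 6->4, 3->1, 12->9, 5->3, 10->7, 4->2
rank(y): 8->8, 7->7, 1->1, 10->10, 11->11, 4->4, 2->2, 9->9, 3->3, 6->6, 5->5
Step 2: d_i = R_x(i) - R_y(i); compute d_i^2.
  (8-8)^2=0, (6-7)^2=1, (5-1)^2=16, (10-10)^2=0, (11-11)^2=0, (4-4)^2=0, (1-2)^2=1, (9-9)^2=0, (3-3)^2=0, (7-6)^2=1, (2-5)^2=9
sum(d^2) = 28.
Step 3: rho = 1 - 6*28 / (11*(11^2 - 1)) = 1 - 168/1320 = 0.872727.
Step 4: Under H0, t = rho * sqrt((n-2)/(1-rho^2)) = 5.3628 ~ t(9).
Step 5: Two-sided p-value from the t-distribution with 9 df = 0.000455.
Step 6: alpha = 0.05. reject H0.

rho = 0.8727, p = 0.000455, reject H0 at alpha = 0.05.


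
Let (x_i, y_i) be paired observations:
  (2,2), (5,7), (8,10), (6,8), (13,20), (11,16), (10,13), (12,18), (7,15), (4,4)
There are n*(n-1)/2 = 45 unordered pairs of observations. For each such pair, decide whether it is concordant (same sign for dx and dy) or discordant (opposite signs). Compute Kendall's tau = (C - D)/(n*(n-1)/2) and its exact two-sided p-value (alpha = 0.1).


Step 1: Enumerate the 45 unordered pairs (i,j) with i<j and classify each by sign(x_j-x_i) * sign(y_j-y_i).
  (1,2):dx=+3,dy=+5->C; (1,3):dx=+6,dy=+8->C; (1,4):dx=+4,dy=+6->C; (1,5):dx=+11,dy=+18->C
  (1,6):dx=+9,dy=+14->C; (1,7):dx=+8,dy=+11->C; (1,8):dx=+10,dy=+16->C; (1,9):dx=+5,dy=+13->C
  (1,10):dx=+2,dy=+2->C; (2,3):dx=+3,dy=+3->C; (2,4):dx=+1,dy=+1->C; (2,5):dx=+8,dy=+13->C
  (2,6):dx=+6,dy=+9->C; (2,7):dx=+5,dy=+6->C; (2,8):dx=+7,dy=+11->C; (2,9):dx=+2,dy=+8->C
  (2,10):dx=-1,dy=-3->C; (3,4):dx=-2,dy=-2->C; (3,5):dx=+5,dy=+10->C; (3,6):dx=+3,dy=+6->C
  (3,7):dx=+2,dy=+3->C; (3,8):dx=+4,dy=+8->C; (3,9):dx=-1,dy=+5->D; (3,10):dx=-4,dy=-6->C
  (4,5):dx=+7,dy=+12->C; (4,6):dx=+5,dy=+8->C; (4,7):dx=+4,dy=+5->C; (4,8):dx=+6,dy=+10->C
  (4,9):dx=+1,dy=+7->C; (4,10):dx=-2,dy=-4->C; (5,6):dx=-2,dy=-4->C; (5,7):dx=-3,dy=-7->C
  (5,8):dx=-1,dy=-2->C; (5,9):dx=-6,dy=-5->C; (5,10):dx=-9,dy=-16->C; (6,7):dx=-1,dy=-3->C
  (6,8):dx=+1,dy=+2->C; (6,9):dx=-4,dy=-1->C; (6,10):dx=-7,dy=-12->C; (7,8):dx=+2,dy=+5->C
  (7,9):dx=-3,dy=+2->D; (7,10):dx=-6,dy=-9->C; (8,9):dx=-5,dy=-3->C; (8,10):dx=-8,dy=-14->C
  (9,10):dx=-3,dy=-11->C
Step 2: C = 43, D = 2, total pairs = 45.
Step 3: tau = (C - D)/(n(n-1)/2) = (43 - 2)/45 = 0.911111.
Step 4: Exact two-sided p-value (enumerate n! = 3628800 permutations of y under H0): p = 0.000030.
Step 5: alpha = 0.1. reject H0.

tau_b = 0.9111 (C=43, D=2), p = 0.000030, reject H0.


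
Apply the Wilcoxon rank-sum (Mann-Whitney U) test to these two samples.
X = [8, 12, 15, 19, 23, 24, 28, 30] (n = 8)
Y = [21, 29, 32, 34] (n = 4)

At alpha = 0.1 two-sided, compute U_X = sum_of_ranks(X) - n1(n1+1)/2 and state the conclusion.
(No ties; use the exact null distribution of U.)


Step 1: Combine and sort all 12 observations; assign midranks.
sorted (value, group): (8,X), (12,X), (15,X), (19,X), (21,Y), (23,X), (24,X), (28,X), (29,Y), (30,X), (32,Y), (34,Y)
ranks: 8->1, 12->2, 15->3, 19->4, 21->5, 23->6, 24->7, 28->8, 29->9, 30->10, 32->11, 34->12
Step 2: Rank sum for X: R1 = 1 + 2 + 3 + 4 + 6 + 7 + 8 + 10 = 41.
Step 3: U_X = R1 - n1(n1+1)/2 = 41 - 8*9/2 = 41 - 36 = 5.
       U_Y = n1*n2 - U_X = 32 - 5 = 27.
Step 4: No ties, so the exact null distribution of U (based on enumerating the C(12,8) = 495 equally likely rank assignments) gives the two-sided p-value.
Step 5: p-value = 0.072727; compare to alpha = 0.1. reject H0.

U_X = 5, p = 0.072727, reject H0 at alpha = 0.1.


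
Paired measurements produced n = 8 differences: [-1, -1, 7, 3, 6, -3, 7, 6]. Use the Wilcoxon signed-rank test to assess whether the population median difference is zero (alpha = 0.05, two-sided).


Step 1: Drop any zero differences (none here) and take |d_i|.
|d| = [1, 1, 7, 3, 6, 3, 7, 6]
Step 2: Midrank |d_i| (ties get averaged ranks).
ranks: |1|->1.5, |1|->1.5, |7|->7.5, |3|->3.5, |6|->5.5, |3|->3.5, |7|->7.5, |6|->5.5
Step 3: Attach original signs; sum ranks with positive sign and with negative sign.
W+ = 7.5 + 3.5 + 5.5 + 7.5 + 5.5 = 29.5
W- = 1.5 + 1.5 + 3.5 = 6.5
(Check: W+ + W- = 36 should equal n(n+1)/2 = 36.)
Step 4: Test statistic W = min(W+, W-) = 6.5.
Step 5: Ties in |d|, so use the tie-corrected normal approximation.
        E[W] = n(n+1)/4 = 8*9/4 = 18.
        Tie groups: |d|=1 (t=2), |d|=3 (t=2), |d|=6 (t=2), |d|=7 (t=2); sum(t^3 - t) = 24.
        Var[W] = n(n+1)(2n+1)/24 - sum(t^3-t)/48 = 1224/24 - 24/48 = 50.5.
        z = (W - E[W]) / sqrt(Var[W]) = (6.5 - 18) / 7.1063 = -1.6183.
        Two-sided p = 2*Phi(z) = 0.105603.
Step 6: alpha = 0.05. fail to reject H0.

W+ = 29.5, W- = 6.5, W = min = 6.5, p = 0.105603, fail to reject H0.


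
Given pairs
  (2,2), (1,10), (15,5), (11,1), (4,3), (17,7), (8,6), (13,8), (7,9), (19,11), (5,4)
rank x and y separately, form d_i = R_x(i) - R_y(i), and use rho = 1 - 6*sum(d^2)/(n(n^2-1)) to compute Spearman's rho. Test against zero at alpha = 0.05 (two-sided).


Step 1: Rank x and y separately (midranks; no ties here).
rank(x): 2->2, 1->1, 15->9, 11->7, 4->3, 17->10, 8->6, 13->8, 7->5, 19->11, 5->4
rank(y): 2->2, 10->10, 5->5, 1->1, 3->3, 7->7, 6->6, 8->8, 9->9, 11->11, 4->4
Step 2: d_i = R_x(i) - R_y(i); compute d_i^2.
  (2-2)^2=0, (1-10)^2=81, (9-5)^2=16, (7-1)^2=36, (3-3)^2=0, (10-7)^2=9, (6-6)^2=0, (8-8)^2=0, (5-9)^2=16, (11-11)^2=0, (4-4)^2=0
sum(d^2) = 158.
Step 3: rho = 1 - 6*158 / (11*(11^2 - 1)) = 1 - 948/1320 = 0.281818.
Step 4: Under H0, t = rho * sqrt((n-2)/(1-rho^2)) = 0.8812 ~ t(9).
Step 5: Two-sided p-value from the t-distribution with 9 df = 0.401145.
Step 6: alpha = 0.05. fail to reject H0.

rho = 0.2818, p = 0.401145, fail to reject H0 at alpha = 0.05.


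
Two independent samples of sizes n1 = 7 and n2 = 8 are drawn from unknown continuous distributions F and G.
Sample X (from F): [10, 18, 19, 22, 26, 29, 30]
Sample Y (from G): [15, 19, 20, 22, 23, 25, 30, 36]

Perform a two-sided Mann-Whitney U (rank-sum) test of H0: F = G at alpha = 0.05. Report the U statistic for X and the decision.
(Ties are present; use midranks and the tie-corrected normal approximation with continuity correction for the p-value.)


Step 1: Combine and sort all 15 observations; assign midranks.
sorted (value, group): (10,X), (15,Y), (18,X), (19,X), (19,Y), (20,Y), (22,X), (22,Y), (23,Y), (25,Y), (26,X), (29,X), (30,X), (30,Y), (36,Y)
ranks: 10->1, 15->2, 18->3, 19->4.5, 19->4.5, 20->6, 22->7.5, 22->7.5, 23->9, 25->10, 26->11, 29->12, 30->13.5, 30->13.5, 36->15
Step 2: Rank sum for X: R1 = 1 + 3 + 4.5 + 7.5 + 11 + 12 + 13.5 = 52.5.
Step 3: U_X = R1 - n1(n1+1)/2 = 52.5 - 7*8/2 = 52.5 - 28 = 24.5.
       U_Y = n1*n2 - U_X = 56 - 24.5 = 31.5.
Step 4: Ties are present, so use the tie-corrected normal approximation (with continuity correction) for the p-value.
Step 5: p-value = 0.727753; compare to alpha = 0.05. fail to reject H0.

U_X = 24.5, p = 0.727753, fail to reject H0 at alpha = 0.05.


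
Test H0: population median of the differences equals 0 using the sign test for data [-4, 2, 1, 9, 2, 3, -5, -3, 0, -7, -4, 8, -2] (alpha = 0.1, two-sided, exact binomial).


Step 1: Discard zero differences. Original n = 13; n_eff = number of nonzero differences = 12.
Nonzero differences (with sign): -4, +2, +1, +9, +2, +3, -5, -3, -7, -4, +8, -2
Step 2: Count signs: positive = 6, negative = 6.
Step 3: Under H0: P(positive) = 0.5, so the number of positives S ~ Bin(12, 0.5).
Step 4: Two-sided exact p-value = sum of Bin(12,0.5) probabilities at or below the observed probability = 1.000000.
Step 5: alpha = 0.1. fail to reject H0.

n_eff = 12, pos = 6, neg = 6, p = 1.000000, fail to reject H0.


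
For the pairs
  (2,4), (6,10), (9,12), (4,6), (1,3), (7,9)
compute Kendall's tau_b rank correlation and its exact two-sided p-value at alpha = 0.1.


Step 1: Enumerate the 15 unordered pairs (i,j) with i<j and classify each by sign(x_j-x_i) * sign(y_j-y_i).
  (1,2):dx=+4,dy=+6->C; (1,3):dx=+7,dy=+8->C; (1,4):dx=+2,dy=+2->C; (1,5):dx=-1,dy=-1->C
  (1,6):dx=+5,dy=+5->C; (2,3):dx=+3,dy=+2->C; (2,4):dx=-2,dy=-4->C; (2,5):dx=-5,dy=-7->C
  (2,6):dx=+1,dy=-1->D; (3,4):dx=-5,dy=-6->C; (3,5):dx=-8,dy=-9->C; (3,6):dx=-2,dy=-3->C
  (4,5):dx=-3,dy=-3->C; (4,6):dx=+3,dy=+3->C; (5,6):dx=+6,dy=+6->C
Step 2: C = 14, D = 1, total pairs = 15.
Step 3: tau = (C - D)/(n(n-1)/2) = (14 - 1)/15 = 0.866667.
Step 4: Exact two-sided p-value (enumerate n! = 720 permutations of y under H0): p = 0.016667.
Step 5: alpha = 0.1. reject H0.

tau_b = 0.8667 (C=14, D=1), p = 0.016667, reject H0.


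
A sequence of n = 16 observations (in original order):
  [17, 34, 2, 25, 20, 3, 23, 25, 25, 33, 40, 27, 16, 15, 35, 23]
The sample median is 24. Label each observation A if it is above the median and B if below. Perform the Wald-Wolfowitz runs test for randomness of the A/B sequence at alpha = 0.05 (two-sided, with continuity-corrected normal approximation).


Step 1: Compute median = 24; label A = above, B = below.
Labels in order: BABABBBAAAAABBAB  (n_A = 8, n_B = 8)
Step 2: Count runs R = 9.
Step 3: Under H0 (random ordering), E[R] = 2*n_A*n_B/(n_A+n_B) + 1 = 2*8*8/16 + 1 = 9.0000.
        Var[R] = 2*n_A*n_B*(2*n_A*n_B - n_A - n_B) / ((n_A+n_B)^2 * (n_A+n_B-1)) = 14336/3840 = 3.7333.
        SD[R] = 1.9322.
Step 4: R = E[R], so z = 0 with no continuity correction.
Step 5: Two-sided p-value via normal approximation = 2*(1 - Phi(|z|)) = 1.000000.
Step 6: alpha = 0.05. fail to reject H0.

R = 9, z = 0.0000, p = 1.000000, fail to reject H0.


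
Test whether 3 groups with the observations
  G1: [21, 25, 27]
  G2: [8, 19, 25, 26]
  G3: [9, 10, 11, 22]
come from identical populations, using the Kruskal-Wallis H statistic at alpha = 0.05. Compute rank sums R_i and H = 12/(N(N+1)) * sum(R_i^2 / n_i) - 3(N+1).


Step 1: Combine all N = 11 observations and assign midranks.
sorted (value, group, rank): (8,G2,1), (9,G3,2), (10,G3,3), (11,G3,4), (19,G2,5), (21,G1,6), (22,G3,7), (25,G1,8.5), (25,G2,8.5), (26,G2,10), (27,G1,11)
Step 2: Sum ranks within each group.
R_1 = 25.5 (n_1 = 3)
R_2 = 24.5 (n_2 = 4)
R_3 = 16 (n_3 = 4)
Step 3: H = 12/(N(N+1)) * sum(R_i^2/n_i) - 3(N+1)
     = 12/(11*12) * (25.5^2/3 + 24.5^2/4 + 16^2/4) - 3*12
     = 0.090909 * 430.812 - 36
     = 3.164773.
Step 4: Ties present; correction factor C = 1 - 6/(11^3 - 11) = 0.995455. Corrected H = 3.164773 / 0.995455 = 3.179224.
Step 5: Under H0, H ~ chi^2(2); p-value = 0.204005.
Step 6: alpha = 0.05. fail to reject H0.

H = 3.1792, df = 2, p = 0.204005, fail to reject H0.


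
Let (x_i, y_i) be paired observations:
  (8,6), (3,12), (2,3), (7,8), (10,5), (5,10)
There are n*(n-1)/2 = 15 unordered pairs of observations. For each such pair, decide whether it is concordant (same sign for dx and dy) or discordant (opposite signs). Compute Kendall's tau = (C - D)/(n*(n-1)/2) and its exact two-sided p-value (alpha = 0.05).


Step 1: Enumerate the 15 unordered pairs (i,j) with i<j and classify each by sign(x_j-x_i) * sign(y_j-y_i).
  (1,2):dx=-5,dy=+6->D; (1,3):dx=-6,dy=-3->C; (1,4):dx=-1,dy=+2->D; (1,5):dx=+2,dy=-1->D
  (1,6):dx=-3,dy=+4->D; (2,3):dx=-1,dy=-9->C; (2,4):dx=+4,dy=-4->D; (2,5):dx=+7,dy=-7->D
  (2,6):dx=+2,dy=-2->D; (3,4):dx=+5,dy=+5->C; (3,5):dx=+8,dy=+2->C; (3,6):dx=+3,dy=+7->C
  (4,5):dx=+3,dy=-3->D; (4,6):dx=-2,dy=+2->D; (5,6):dx=-5,dy=+5->D
Step 2: C = 5, D = 10, total pairs = 15.
Step 3: tau = (C - D)/(n(n-1)/2) = (5 - 10)/15 = -0.333333.
Step 4: Exact two-sided p-value (enumerate n! = 720 permutations of y under H0): p = 0.469444.
Step 5: alpha = 0.05. fail to reject H0.

tau_b = -0.3333 (C=5, D=10), p = 0.469444, fail to reject H0.


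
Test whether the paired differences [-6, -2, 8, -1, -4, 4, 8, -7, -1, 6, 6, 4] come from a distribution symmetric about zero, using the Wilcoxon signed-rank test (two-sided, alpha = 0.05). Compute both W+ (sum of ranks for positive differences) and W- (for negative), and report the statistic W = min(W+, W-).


Step 1: Drop any zero differences (none here) and take |d_i|.
|d| = [6, 2, 8, 1, 4, 4, 8, 7, 1, 6, 6, 4]
Step 2: Midrank |d_i| (ties get averaged ranks).
ranks: |6|->8, |2|->3, |8|->11.5, |1|->1.5, |4|->5, |4|->5, |8|->11.5, |7|->10, |1|->1.5, |6|->8, |6|->8, |4|->5
Step 3: Attach original signs; sum ranks with positive sign and with negative sign.
W+ = 11.5 + 5 + 11.5 + 8 + 8 + 5 = 49
W- = 8 + 3 + 1.5 + 5 + 10 + 1.5 = 29
(Check: W+ + W- = 78 should equal n(n+1)/2 = 78.)
Step 4: Test statistic W = min(W+, W-) = 29.
Step 5: Ties in |d|, so use the tie-corrected normal approximation.
        E[W] = n(n+1)/4 = 12*13/4 = 39.
        Tie groups: |d|=1 (t=2), |d|=4 (t=3), |d|=6 (t=3), |d|=8 (t=2); sum(t^3 - t) = 60.
        Var[W] = n(n+1)(2n+1)/24 - sum(t^3-t)/48 = 3900/24 - 60/48 = 161.25.
        z = (W - E[W]) / sqrt(Var[W]) = (29 - 39) / 12.6984 = -0.7875.
        Two-sided p = 2*Phi(z) = 0.430990.
Step 6: alpha = 0.05. fail to reject H0.

W+ = 49, W- = 29, W = min = 29, p = 0.430990, fail to reject H0.


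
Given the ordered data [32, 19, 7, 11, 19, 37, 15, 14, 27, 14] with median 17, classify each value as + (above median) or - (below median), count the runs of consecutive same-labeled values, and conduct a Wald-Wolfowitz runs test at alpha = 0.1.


Step 1: Compute median = 17; label A = above, B = below.
Labels in order: AABBAABBAB  (n_A = 5, n_B = 5)
Step 2: Count runs R = 6.
Step 3: Under H0 (random ordering), E[R] = 2*n_A*n_B/(n_A+n_B) + 1 = 2*5*5/10 + 1 = 6.0000.
        Var[R] = 2*n_A*n_B*(2*n_A*n_B - n_A - n_B) / ((n_A+n_B)^2 * (n_A+n_B-1)) = 2000/900 = 2.2222.
        SD[R] = 1.4907.
Step 4: R = E[R], so z = 0 with no continuity correction.
Step 5: Two-sided p-value via normal approximation = 2*(1 - Phi(|z|)) = 1.000000.
Step 6: alpha = 0.1. fail to reject H0.

R = 6, z = 0.0000, p = 1.000000, fail to reject H0.


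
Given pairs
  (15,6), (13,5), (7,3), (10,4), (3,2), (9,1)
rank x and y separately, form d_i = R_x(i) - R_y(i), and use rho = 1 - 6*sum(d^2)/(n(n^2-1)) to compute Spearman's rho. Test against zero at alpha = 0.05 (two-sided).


Step 1: Rank x and y separately (midranks; no ties here).
rank(x): 15->6, 13->5, 7->2, 10->4, 3->1, 9->3
rank(y): 6->6, 5->5, 3->3, 4->4, 2->2, 1->1
Step 2: d_i = R_x(i) - R_y(i); compute d_i^2.
  (6-6)^2=0, (5-5)^2=0, (2-3)^2=1, (4-4)^2=0, (1-2)^2=1, (3-1)^2=4
sum(d^2) = 6.
Step 3: rho = 1 - 6*6 / (6*(6^2 - 1)) = 1 - 36/210 = 0.828571.
Step 4: Under H0, t = rho * sqrt((n-2)/(1-rho^2)) = 2.9598 ~ t(4).
Step 5: Two-sided p-value from the t-distribution with 4 df = 0.041563.
Step 6: alpha = 0.05. reject H0.

rho = 0.8286, p = 0.041563, reject H0 at alpha = 0.05.


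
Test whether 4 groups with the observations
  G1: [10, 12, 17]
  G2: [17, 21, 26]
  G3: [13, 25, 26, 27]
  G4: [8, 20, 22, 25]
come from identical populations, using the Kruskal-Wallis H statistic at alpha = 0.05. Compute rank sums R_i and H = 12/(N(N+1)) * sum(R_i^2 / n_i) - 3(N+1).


Step 1: Combine all N = 14 observations and assign midranks.
sorted (value, group, rank): (8,G4,1), (10,G1,2), (12,G1,3), (13,G3,4), (17,G1,5.5), (17,G2,5.5), (20,G4,7), (21,G2,8), (22,G4,9), (25,G3,10.5), (25,G4,10.5), (26,G2,12.5), (26,G3,12.5), (27,G3,14)
Step 2: Sum ranks within each group.
R_1 = 10.5 (n_1 = 3)
R_2 = 26 (n_2 = 3)
R_3 = 41 (n_3 = 4)
R_4 = 27.5 (n_4 = 4)
Step 3: H = 12/(N(N+1)) * sum(R_i^2/n_i) - 3(N+1)
     = 12/(14*15) * (10.5^2/3 + 26^2/3 + 41^2/4 + 27.5^2/4) - 3*15
     = 0.057143 * 871.396 - 45
     = 4.794048.
Step 4: Ties present; correction factor C = 1 - 18/(14^3 - 14) = 0.993407. Corrected H = 4.794048 / 0.993407 = 4.825867.
Step 5: Under H0, H ~ chi^2(3); p-value = 0.185001.
Step 6: alpha = 0.05. fail to reject H0.

H = 4.8259, df = 3, p = 0.185001, fail to reject H0.


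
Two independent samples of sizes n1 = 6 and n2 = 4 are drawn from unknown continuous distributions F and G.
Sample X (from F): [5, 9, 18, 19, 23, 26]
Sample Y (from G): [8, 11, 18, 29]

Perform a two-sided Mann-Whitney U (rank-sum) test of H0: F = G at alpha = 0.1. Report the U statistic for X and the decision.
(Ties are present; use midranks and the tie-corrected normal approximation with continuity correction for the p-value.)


Step 1: Combine and sort all 10 observations; assign midranks.
sorted (value, group): (5,X), (8,Y), (9,X), (11,Y), (18,X), (18,Y), (19,X), (23,X), (26,X), (29,Y)
ranks: 5->1, 8->2, 9->3, 11->4, 18->5.5, 18->5.5, 19->7, 23->8, 26->9, 29->10
Step 2: Rank sum for X: R1 = 1 + 3 + 5.5 + 7 + 8 + 9 = 33.5.
Step 3: U_X = R1 - n1(n1+1)/2 = 33.5 - 6*7/2 = 33.5 - 21 = 12.5.
       U_Y = n1*n2 - U_X = 24 - 12.5 = 11.5.
Step 4: Ties are present, so use the tie-corrected normal approximation (with continuity correction) for the p-value.
Step 5: p-value = 1.000000; compare to alpha = 0.1. fail to reject H0.

U_X = 12.5, p = 1.000000, fail to reject H0 at alpha = 0.1.
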